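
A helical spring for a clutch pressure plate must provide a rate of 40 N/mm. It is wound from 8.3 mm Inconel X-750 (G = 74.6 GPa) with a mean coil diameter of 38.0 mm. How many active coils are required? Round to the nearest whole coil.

N_a = Gd⁴/(8D³k) = (74.6×10³ × 8.3⁴)/(8 × 38.0³ × 40)
    = 3.54039e+08 / 1.7559e+07 = 20.16 → 20 coils

20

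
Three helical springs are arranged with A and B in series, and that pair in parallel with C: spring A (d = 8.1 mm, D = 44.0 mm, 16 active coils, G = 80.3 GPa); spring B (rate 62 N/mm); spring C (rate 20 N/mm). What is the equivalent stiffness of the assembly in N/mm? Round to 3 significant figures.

k_A = Gd⁴/(8D³N_a) = (80.3×10³)(8.1⁴)/(8·44.0³·16) = 31.702 N/mm
Springs A,B series: k_AB = 1/(1/31.702+1/62) = 20.976 N/mm; parallel with C: k_eq = 20.976+20 = 40.976 N/mm

41.0 N/mm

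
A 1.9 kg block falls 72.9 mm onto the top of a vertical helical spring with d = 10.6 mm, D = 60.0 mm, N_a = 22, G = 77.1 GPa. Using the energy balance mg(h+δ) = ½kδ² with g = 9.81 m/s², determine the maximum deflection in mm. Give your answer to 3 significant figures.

k = Gd⁴/(8D³N_a) = (77.1×10³)(10.6⁴)/(8·60.0³·22) = 25.604 N/mm
W = mg = 1.9 × 9.81 = 18.639 N
½kδ² − Wδ − Wh = 0 → δ = (W + √(W² + 2kWh))/k
δ = (18.639 + √(347.41 + 69581.1))/25.604 = (18.639 + 264.44)/25.604 = 11.056 mm

11.1 mm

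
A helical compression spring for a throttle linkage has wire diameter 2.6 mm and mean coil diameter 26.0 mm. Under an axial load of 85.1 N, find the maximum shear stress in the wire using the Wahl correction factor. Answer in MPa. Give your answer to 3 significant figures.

Spring index C = D/d = 26.0/2.6 = 10.0000
K_W = (4C−1)/(4C−4) + 0.615/C = 39.000/36.000 + 0.0615 = 1.1448
τ₀ = 8FD/(πd³) = 8·85.1·26.0/(π·2.6³) = 17700.8/55.217 = 320.57 MPa
τ_max = K·τ₀ = 1.1448 × 320.57 = 367 MPa

367 MPa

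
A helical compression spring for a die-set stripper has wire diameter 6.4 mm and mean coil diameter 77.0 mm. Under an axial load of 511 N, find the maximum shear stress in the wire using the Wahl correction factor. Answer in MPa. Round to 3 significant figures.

428 MPa

Spring index C = D/d = 77.0/6.4 = 12.0312
K_W = (4C−1)/(4C−4) + 0.615/C = 47.125/44.125 + 0.0511 = 1.1191
τ₀ = 8FD/(πd³) = 8·511·77.0/(π·6.4³) = 314776/823.55 = 382.22 MPa
τ_max = K·τ₀ = 1.1191 × 382.22 = 427.74 MPa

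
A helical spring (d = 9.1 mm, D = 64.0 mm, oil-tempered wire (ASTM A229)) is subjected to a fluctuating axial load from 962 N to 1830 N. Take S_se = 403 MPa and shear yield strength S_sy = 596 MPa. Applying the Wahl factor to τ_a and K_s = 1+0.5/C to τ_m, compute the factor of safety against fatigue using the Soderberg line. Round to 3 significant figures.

C = D/d = 64.0/9.1 = 7.0330; K_W = (4C−1)/(4C−4)+0.615/C = 1.2118; K_s = 1+0.5/C = 1.0711
F_a = (F_max−F_min)/2 = 434 N; F_m = (F_max+F_min)/2 = 1396 N
τ_a = K_W·8F_aD/(πd³) = 1.2118 × 93.861 = 113.74 MPa
τ_m = K_s·8F_mD/(πd³) = 1.0711 × 301.91 = 323.38 MPa
Soderberg: 1/n_f = τ_a/S_se + τ_m/S_sy = 113.74/403 + 323.38/596 = 0.28223 + 0.54258 = 0.82481
n_f = 1/0.82481 = 1.212

1.21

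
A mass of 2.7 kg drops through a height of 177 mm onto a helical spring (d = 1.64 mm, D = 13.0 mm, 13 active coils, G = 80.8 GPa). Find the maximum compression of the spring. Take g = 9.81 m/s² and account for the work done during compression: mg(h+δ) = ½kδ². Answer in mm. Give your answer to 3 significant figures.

71.8 mm

k = Gd⁴/(8D³N_a) = (80.8×10³)(1.64⁴)/(8·13.0³·13) = 2.5581 N/mm
W = mg = 2.7 × 9.81 = 26.487 N
½kδ² − Wδ − Wh = 0 → δ = (W + √(W² + 2kWh))/k
δ = (26.487 + √(701.56 + 23986.1))/2.5581 = (26.487 + 157.12)/2.5581 = 71.775 mm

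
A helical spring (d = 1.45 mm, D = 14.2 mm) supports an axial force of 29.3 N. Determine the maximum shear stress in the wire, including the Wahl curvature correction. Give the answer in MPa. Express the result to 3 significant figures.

399 MPa

Spring index C = D/d = 14.2/1.45 = 9.7931
K_W = (4C−1)/(4C−4) + 0.615/C = 38.172/35.172 + 0.0628 = 1.1481
τ₀ = 8FD/(πd³) = 8·29.3·14.2/(π·1.45³) = 3328.48/9.5775 = 347.53 MPa
τ_max = K·τ₀ = 1.1481 × 347.53 = 399 MPa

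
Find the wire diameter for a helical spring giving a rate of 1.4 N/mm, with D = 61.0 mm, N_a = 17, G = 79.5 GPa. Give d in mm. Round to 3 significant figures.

4.83 mm

d = (8D³N_a·k / G)^(1/4) = (8·61.0³·17·1.4 / (79.5×10³))^0.25
  = (543.61)^0.25 = 4.8286 mm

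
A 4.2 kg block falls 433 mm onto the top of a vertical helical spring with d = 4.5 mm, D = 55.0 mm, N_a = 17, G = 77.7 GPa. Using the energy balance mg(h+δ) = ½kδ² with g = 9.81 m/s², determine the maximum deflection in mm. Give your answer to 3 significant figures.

191 mm

k = Gd⁴/(8D³N_a) = (77.7×10³)(4.5⁴)/(8·55.0³·17) = 1.4081 N/mm
W = mg = 4.2 × 9.81 = 41.202 N
½kδ² − Wδ − Wh = 0 → δ = (W + √(W² + 2kWh))/k
δ = (41.202 + √(1697.6 + 50243.5))/1.4081 = (41.202 + 227.91)/1.4081 = 191.11 mm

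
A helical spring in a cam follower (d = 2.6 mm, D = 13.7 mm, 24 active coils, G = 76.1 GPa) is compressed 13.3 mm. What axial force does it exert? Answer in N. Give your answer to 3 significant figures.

k = Gd⁴/(8D³N_a) = (76.1×10³)(2.6⁴)/(8·13.7³·24) = 7.0439 N/mm
F = k·δ = 7.0439 × 13.3 = 93.684 N

93.7 N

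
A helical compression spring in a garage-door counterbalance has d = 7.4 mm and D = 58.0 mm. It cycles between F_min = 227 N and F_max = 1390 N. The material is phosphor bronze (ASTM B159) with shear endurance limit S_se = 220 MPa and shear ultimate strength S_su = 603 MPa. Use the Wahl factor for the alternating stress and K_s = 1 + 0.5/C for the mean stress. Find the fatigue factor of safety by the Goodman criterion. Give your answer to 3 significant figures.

C = D/d = 58.0/7.4 = 7.8378; K_W = (4C−1)/(4C−4)+0.615/C = 1.1881; K_s = 1+0.5/C = 1.0638
F_a = (F_max−F_min)/2 = 581.5 N; F_m = (F_max+F_min)/2 = 808.5 N
τ_a = K_W·8F_aD/(πd³) = 1.1881 × 211.94 = 251.82 MPa
τ_m = K_s·8F_mD/(πd³) = 1.0638 × 294.68 = 313.48 MPa
Goodman: 1/n_f = τ_a/S_se + τ_m/S_su = 251.82/220 + 313.48/603 = 1.14465 + 0.51987 = 1.6645
n_f = 1/1.6645 = 0.6008

0.601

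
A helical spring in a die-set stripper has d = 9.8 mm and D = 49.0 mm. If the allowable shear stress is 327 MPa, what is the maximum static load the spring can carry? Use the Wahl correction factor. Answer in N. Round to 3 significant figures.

C = D/d = 49.0/9.8 = 5.0000
K_W = (4C−1)/(4C−4) + 0.615/C = 19.000/16.000 + 0.1230 = 1.3105
τ_max = K·8FD/(πd³) → F_max = τ_allow·πd³/(8DK)
F_max = 327·π·9.8³/(8·49.0·1.3105) = 9.6689e+05/513.72 = 1882.1 N

1880 N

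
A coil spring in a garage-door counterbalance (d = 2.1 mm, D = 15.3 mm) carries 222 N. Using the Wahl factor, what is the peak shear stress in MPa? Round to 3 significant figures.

1120 MPa

Spring index C = D/d = 15.3/2.1 = 7.2857
K_W = (4C−1)/(4C−4) + 0.615/C = 28.143/25.143 + 0.0844 = 1.2037
τ₀ = 8FD/(πd³) = 8·222·15.3/(π·2.1³) = 27172.8/29.094 = 933.96 MPa
τ_max = K·τ₀ = 1.2037 × 933.96 = 1124.2 MPa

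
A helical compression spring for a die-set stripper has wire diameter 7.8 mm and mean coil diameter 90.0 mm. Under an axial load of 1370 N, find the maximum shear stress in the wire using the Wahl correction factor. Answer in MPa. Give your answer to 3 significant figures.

744 MPa

Spring index C = D/d = 90.0/7.8 = 11.5385
K_W = (4C−1)/(4C−4) + 0.615/C = 45.154/42.154 + 0.0533 = 1.1245
τ₀ = 8FD/(πd³) = 8·1370·90.0/(π·7.8³) = 986400/1490.8 = 661.64 MPa
τ_max = K·τ₀ = 1.1245 × 661.64 = 743.99 MPa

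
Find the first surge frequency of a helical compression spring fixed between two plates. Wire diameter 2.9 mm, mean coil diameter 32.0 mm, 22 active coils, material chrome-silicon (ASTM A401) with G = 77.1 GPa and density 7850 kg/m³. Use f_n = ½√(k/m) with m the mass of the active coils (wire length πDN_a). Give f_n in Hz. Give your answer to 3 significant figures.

45.4 Hz

k = Gd⁴/(8D³N_a) = (77.1×10³)(2.9⁴)/(8·32.0³·22) = 0.94555 N/mm = 945.55 N/m
Wire length L = πDN_a = π·32.0·22 = 2211.7 mm
m = ρ·(πd²/4)·L = 7850 × 6.6052×10⁻⁶ m² × 2.2117 m = 0.11468 kg
f_n = ½√(k/m) = 0.5·√(945.55/0.11468) = 0.5·√(8245.3) = 45.402 Hz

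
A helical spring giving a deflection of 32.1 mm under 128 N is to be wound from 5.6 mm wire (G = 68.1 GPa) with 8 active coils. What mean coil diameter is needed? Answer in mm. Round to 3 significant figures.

64.0 mm

Required rate k = F/δ = 128/32.1 = 3.9875 N/mm
D = (Gd⁴/(8N_a·k))^(1/3) = (68.1×10³·5.6⁴/(8·8·3.9875))^(1/3)
  = (262431)^(1/3) = 64.0233 mm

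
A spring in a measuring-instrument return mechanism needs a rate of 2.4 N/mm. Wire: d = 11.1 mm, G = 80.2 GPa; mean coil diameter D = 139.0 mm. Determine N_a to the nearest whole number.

24

N_a = Gd⁴/(8D³k) = (80.2×10³ × 11.1⁴)/(8 × 139.0³ × 2.4)
    = 1.21749e+09 / 5.15639e+07 = 23.61 → 24 coils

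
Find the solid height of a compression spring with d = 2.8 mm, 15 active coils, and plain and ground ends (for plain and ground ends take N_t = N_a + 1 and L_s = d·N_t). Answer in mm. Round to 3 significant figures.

plain and ground ends: N_t = N_a + 1 = 15 + 1 = 16
L_s = d·N_t = 2.8 × 16 = 44.8 mm

44.8 mm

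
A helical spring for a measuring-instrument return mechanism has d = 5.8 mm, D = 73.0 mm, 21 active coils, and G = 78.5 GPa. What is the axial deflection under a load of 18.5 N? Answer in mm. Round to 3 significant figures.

13.6 mm

k = Gd⁴/(8D³N_a) = (78.5×10³)(5.8⁴)/(8·73.0³·21) = 1.3593 N/mm
δ = F/k = 18.5 / 1.3593 = 13.61 mm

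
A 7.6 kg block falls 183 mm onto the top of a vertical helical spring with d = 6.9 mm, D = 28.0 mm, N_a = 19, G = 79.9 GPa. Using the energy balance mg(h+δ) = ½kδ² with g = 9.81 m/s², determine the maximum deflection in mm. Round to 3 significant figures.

23.8 mm

k = Gd⁴/(8D³N_a) = (79.9×10³)(6.9⁴)/(8·28.0³·19) = 54.278 N/mm
W = mg = 7.6 × 9.81 = 74.556 N
½kδ² − Wδ − Wh = 0 → δ = (W + √(W² + 2kWh))/k
δ = (74.556 + √(5558.6 + 1.48112e+06))/54.278 = (74.556 + 1219.3)/54.278 = 23.837 mm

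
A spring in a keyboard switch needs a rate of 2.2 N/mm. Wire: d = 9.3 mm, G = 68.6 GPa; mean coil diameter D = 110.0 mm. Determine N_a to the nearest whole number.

N_a = Gd⁴/(8D³k) = (68.6×10³ × 9.3⁴)/(8 × 110.0³ × 2.2)
    = 5.13164e+08 / 2.34256e+07 = 21.91 → 22 coils

22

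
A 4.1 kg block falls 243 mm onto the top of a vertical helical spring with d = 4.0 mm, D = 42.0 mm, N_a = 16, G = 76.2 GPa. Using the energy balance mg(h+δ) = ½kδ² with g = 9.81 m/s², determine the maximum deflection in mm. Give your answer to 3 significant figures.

119 mm

k = Gd⁴/(8D³N_a) = (76.2×10³)(4.0⁴)/(8·42.0³·16) = 2.057 N/mm
W = mg = 4.1 × 9.81 = 40.221 N
½kδ² − Wδ − Wh = 0 → δ = (W + √(W² + 2kWh))/k
δ = (40.221 + √(1617.7 + 40209.3))/2.057 = (40.221 + 204.52)/2.057 = 118.98 mm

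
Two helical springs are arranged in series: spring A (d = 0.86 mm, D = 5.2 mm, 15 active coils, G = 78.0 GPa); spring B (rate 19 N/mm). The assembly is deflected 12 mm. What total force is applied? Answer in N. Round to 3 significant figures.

26.8 N

k_A = Gd⁴/(8D³N_a) = (78.0×10³)(0.86⁴)/(8·5.2³·15) = 2.5287 N/mm
Series: 1/k_eq = 1/2.5287 + 1/19 = 0.44809; k_eq = 2.2317 N/mm
F = k_eq·δ = 2.2317·12 = 26.78 N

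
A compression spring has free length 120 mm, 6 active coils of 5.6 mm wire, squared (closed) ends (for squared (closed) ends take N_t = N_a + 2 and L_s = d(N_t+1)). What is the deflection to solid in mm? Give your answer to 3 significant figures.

N_t = 8; L_s = 5.6·9 = 50.4 mm
δ_solid = L₀ − L_s = 120 − 50.4 = 69.6 mm

69.6 mm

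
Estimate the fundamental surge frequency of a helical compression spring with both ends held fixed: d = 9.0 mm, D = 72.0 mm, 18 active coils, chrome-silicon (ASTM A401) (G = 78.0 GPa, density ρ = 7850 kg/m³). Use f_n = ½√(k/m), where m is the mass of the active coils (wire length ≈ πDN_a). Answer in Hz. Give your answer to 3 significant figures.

k = Gd⁴/(8D³N_a) = (78.0×10³)(9.0⁴)/(8·72.0³·18) = 9.5215 N/mm = 9521.5 N/m
Wire length L = πDN_a = π·72.0·18 = 4071.5 mm
m = ρ·(πd²/4)·L = 7850 × 63.617×10⁻⁶ m² × 4.0715 m = 2.0333 kg
f_n = ½√(k/m) = 0.5·√(9521.5/2.0333) = 0.5·√(4682.8) = 34.215 Hz

34.2 Hz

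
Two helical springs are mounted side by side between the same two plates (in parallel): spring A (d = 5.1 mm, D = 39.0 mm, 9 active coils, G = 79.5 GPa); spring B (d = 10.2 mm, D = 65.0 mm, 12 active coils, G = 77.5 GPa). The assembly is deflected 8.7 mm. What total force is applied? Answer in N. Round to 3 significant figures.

386 N

k_A = Gd⁴/(8D³N_a) = (79.5×10³)(5.1⁴)/(8·39.0³·9) = 12.593 N/mm
k_B = Gd⁴/(8D³N_a) = (77.5×10³)(10.2⁴)/(8·65.0³·12) = 31.819 N/mm
Parallel: k_eq = 12.593 + 31.819 = 44.412 N/mm
F = k_eq·δ = 44.412·8.7 = 386.39 N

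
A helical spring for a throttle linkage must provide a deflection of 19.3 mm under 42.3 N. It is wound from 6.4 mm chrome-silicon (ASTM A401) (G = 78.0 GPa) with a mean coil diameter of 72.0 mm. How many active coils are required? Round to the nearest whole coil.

Required rate k = F/δ = 42.3/19.3 = 2.1917 N/mm
N_a = Gd⁴/(8D³k) = (78.0×10³ × 6.4⁴)/(8 × 72.0³ × 2.1917)
    = 1.30862e+08 / 6.54441e+06 = 20 → 20 coils

20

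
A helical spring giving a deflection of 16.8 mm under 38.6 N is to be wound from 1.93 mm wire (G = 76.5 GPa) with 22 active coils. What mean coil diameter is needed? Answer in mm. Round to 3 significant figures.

13.8 mm

Required rate k = F/δ = 38.6/16.8 = 2.2976 N/mm
D = (Gd⁴/(8N_a·k))^(1/3) = (76.5×10³·1.93⁴/(8·22·2.2976))^(1/3)
  = (2624.82)^(1/3) = 13.7943 mm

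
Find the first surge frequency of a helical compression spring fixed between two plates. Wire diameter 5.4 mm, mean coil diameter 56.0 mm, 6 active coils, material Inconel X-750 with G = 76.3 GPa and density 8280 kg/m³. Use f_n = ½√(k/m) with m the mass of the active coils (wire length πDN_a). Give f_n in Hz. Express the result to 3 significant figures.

98.0 Hz

k = Gd⁴/(8D³N_a) = (76.3×10³)(5.4⁴)/(8·56.0³·6) = 7.6965 N/mm = 7696.5 N/m
Wire length L = πDN_a = π·56.0·6 = 1055.6 mm
m = ρ·(πd²/4)·L = 8280 × 22.902×10⁻⁶ m² × 1.0556 m = 0.20017 kg
f_n = ½√(k/m) = 0.5·√(7696.5/0.20017) = 0.5·√(38450) = 98.043 Hz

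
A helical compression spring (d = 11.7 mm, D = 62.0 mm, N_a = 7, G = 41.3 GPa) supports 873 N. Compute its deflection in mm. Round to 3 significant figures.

15.1 mm

k = Gd⁴/(8D³N_a) = (41.3×10³)(11.7⁴)/(8·62.0³·7) = 57.987 N/mm
δ = F/k = 873 / 57.987 = 15.055 mm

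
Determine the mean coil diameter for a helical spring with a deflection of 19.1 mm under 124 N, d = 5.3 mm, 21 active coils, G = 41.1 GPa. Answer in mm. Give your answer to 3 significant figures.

Required rate k = F/δ = 124/19.1 = 6.4921 N/mm
D = (Gd⁴/(8N_a·k))^(1/3) = (41.1×10³·5.3⁴/(8·21·6.4921))^(1/3)
  = (29733.6)^(1/3) = 30.9801 mm

31.0 mm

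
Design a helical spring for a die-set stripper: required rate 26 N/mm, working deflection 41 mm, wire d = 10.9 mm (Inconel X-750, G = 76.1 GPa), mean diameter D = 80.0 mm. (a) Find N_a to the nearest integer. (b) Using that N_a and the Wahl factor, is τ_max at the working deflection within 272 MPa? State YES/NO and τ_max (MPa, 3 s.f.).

(a) 10 coils; (b) YES, τ_max = 203 MPa

N_a = Gd⁴/(8D³k) = (76.1×10³)(10.9⁴)/(8·80.0³·26) = 10.09 → N_a = 10
Actual rate k = Gd⁴/(8D³·10) = 26.226 N/mm
Working load F = kδ = 26.226·41 = 1075.3 N
C = 80.0/10.9 = 7.3394; K_W = (4C−1)/(4C−4)+0.615/C = 1.2021
τ_max = K_W·8FD/(πd³) = 1.2021·169.15 = 203.33 MPa
τ_max ≤ 272 MPa → acceptable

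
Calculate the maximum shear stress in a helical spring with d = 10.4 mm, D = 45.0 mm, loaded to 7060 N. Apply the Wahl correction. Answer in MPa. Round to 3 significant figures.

Spring index C = D/d = 45.0/10.4 = 4.3269
K_W = (4C−1)/(4C−4) + 0.615/C = 16.308/13.308 + 0.1421 = 1.3676
τ₀ = 8FD/(πd³) = 8·7060·45.0/(π·10.4³) = 2.5416e+06/3533.9 = 719.21 MPa
τ_max = K·τ₀ = 1.3676 × 719.21 = 983.57 MPa

984 MPa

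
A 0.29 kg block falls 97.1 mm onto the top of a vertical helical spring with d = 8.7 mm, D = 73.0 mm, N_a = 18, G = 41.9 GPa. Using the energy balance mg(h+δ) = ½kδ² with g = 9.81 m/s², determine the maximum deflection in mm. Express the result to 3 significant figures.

k = Gd⁴/(8D³N_a) = (41.9×10³)(8.7⁴)/(8·73.0³·18) = 4.2851 N/mm
W = mg = 0.29 × 9.81 = 2.8449 N
½kδ² − Wδ − Wh = 0 → δ = (W + √(W² + 2kWh))/k
δ = (2.8449 + √(8.0935 + 2367.42))/4.2851 = (2.8449 + 48.739)/4.2851 = 12.038 mm

12.0 mm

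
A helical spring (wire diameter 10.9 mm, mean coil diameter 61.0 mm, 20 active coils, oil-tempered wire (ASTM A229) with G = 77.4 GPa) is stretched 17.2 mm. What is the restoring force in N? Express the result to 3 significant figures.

517 N

k = Gd⁴/(8D³N_a) = (77.4×10³)(10.9⁴)/(8·61.0³·20) = 30.084 N/mm
F = k·δ = 30.084 × 17.2 = 517.45 N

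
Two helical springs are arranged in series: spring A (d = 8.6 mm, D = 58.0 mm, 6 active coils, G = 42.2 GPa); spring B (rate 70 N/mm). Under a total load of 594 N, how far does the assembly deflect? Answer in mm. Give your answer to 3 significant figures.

k_A = Gd⁴/(8D³N_a) = (42.2×10³)(8.6⁴)/(8·58.0³·6) = 24.648 N/mm
Series: 1/k_eq = 1/24.648 + 1/70 = 0.054857; k_eq = 18.229 N/mm
δ = F/k_eq = 594/18.229 = 32.585 mm

32.6 mm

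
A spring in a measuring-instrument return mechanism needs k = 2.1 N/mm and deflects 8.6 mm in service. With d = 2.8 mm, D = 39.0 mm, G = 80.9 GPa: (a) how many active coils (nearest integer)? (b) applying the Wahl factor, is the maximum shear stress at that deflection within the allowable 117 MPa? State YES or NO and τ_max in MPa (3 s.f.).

(a) 5 coils; (b) YES, τ_max = 89.9 MPa

N_a = Gd⁴/(8D³k) = (80.9×10³)(2.8⁴)/(8·39.0³·2.1) = 4.99 → N_a = 5
Actual rate k = Gd⁴/(8D³·5) = 2.0957 N/mm
Working load F = kδ = 2.0957·8.6 = 18.023 N
C = 39.0/2.8 = 13.9286; K_W = (4C−1)/(4C−4)+0.615/C = 1.1022
τ_max = K_W·8FD/(πd³) = 1.1022·81.537 = 89.867 MPa
τ_max ≤ 117 MPa → acceptable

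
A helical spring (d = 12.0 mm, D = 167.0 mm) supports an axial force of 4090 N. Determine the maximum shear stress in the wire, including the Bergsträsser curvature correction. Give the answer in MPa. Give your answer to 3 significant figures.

Spring index C = D/d = 167.0/12.0 = 13.9167
K_B = (4C+2)/(4C−3) = 57.667/52.667 = 1.0949
τ₀ = 8FD/(πd³) = 8·4090·167.0/(π·12.0³) = 5.46424e+06/5428.7 = 1006.6 MPa
τ_max = K·τ₀ = 1.0949 × 1006.6 = 1102.1 MPa

1100 MPa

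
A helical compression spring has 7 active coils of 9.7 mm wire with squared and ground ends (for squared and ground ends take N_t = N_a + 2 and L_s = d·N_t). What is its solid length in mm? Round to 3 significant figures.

squared and ground ends: N_t = N_a + 2 = 7 + 2 = 9
L_s = d·N_t = 9.7 × 9 = 87.3 mm

87.3 mm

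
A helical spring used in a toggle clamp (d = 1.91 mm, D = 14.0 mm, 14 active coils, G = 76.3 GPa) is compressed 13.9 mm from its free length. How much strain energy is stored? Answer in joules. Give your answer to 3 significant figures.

k = Gd⁴/(8D³N_a) = (76.3×10³)(1.91⁴)/(8·14.0³·14) = 3.3041 N/mm
U = ½kδ² = 0.5 × 3.3041 × 13.9² = 319.19 N·mm = 0.31919 J

0.319 J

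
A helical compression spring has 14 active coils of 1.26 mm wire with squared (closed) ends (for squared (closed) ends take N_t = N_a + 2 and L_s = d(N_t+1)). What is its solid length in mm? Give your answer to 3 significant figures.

21.4 mm

squared (closed) ends: N_t = N_a + 2 = 14 + 2 = 16
L_s = d·(N_t+1) = 1.26 × 17 = 21.42 mm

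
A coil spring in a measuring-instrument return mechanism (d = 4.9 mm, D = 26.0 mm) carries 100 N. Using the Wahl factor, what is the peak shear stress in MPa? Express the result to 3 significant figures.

Spring index C = D/d = 26.0/4.9 = 5.3061
K_W = (4C−1)/(4C−4) + 0.615/C = 20.224/17.224 + 0.1159 = 1.2901
τ₀ = 8FD/(πd³) = 8·100·26.0/(π·4.9³) = 20800/369.61 = 56.276 MPa
τ_max = K·τ₀ = 1.2901 × 56.276 = 72.601 MPa

72.6 MPa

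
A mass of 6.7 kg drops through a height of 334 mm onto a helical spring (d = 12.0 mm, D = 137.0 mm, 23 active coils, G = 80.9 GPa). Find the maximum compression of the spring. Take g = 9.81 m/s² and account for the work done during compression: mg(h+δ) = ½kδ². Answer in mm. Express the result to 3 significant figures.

k = Gd⁴/(8D³N_a) = (80.9×10³)(12.0⁴)/(8·137.0³·23) = 3.5456 N/mm
W = mg = 6.7 × 9.81 = 65.727 N
½kδ² − Wδ − Wh = 0 → δ = (W + √(W² + 2kWh))/k
δ = (65.727 + √(4320 + 155673))/3.5456 = (65.727 + 399.99)/3.5456 = 131.35 mm

131 mm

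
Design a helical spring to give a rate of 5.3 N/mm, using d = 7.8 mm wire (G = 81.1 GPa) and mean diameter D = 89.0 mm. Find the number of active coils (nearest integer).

10

N_a = Gd⁴/(8D³k) = (81.1×10³ × 7.8⁴)/(8 × 89.0³ × 5.3)
    = 3.00192e+08 / 2.98907e+07 = 10.04 → 10 coils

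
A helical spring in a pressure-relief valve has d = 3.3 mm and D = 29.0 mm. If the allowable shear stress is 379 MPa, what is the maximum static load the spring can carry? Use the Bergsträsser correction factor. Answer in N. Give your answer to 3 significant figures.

160 N

C = D/d = 29.0/3.3 = 8.7879
K_B = (4C+2)/(4C−3) = 37.152/32.152 = 1.1555
τ_max = K·8FD/(πd³) → F_max = τ_allow·πd³/(8DK)
F_max = 379·π·3.3³/(8·29.0·1.1555) = 42789/268.08 = 159.61 N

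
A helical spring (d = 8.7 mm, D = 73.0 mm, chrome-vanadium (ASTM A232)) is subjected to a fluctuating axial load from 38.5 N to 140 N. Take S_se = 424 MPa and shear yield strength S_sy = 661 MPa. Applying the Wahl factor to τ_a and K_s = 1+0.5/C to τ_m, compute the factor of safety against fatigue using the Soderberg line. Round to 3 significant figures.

C = D/d = 73.0/8.7 = 8.3908; K_W = (4C−1)/(4C−4)+0.615/C = 1.1748; K_s = 1+0.5/C = 1.0596
F_a = (F_max−F_min)/2 = 50.75 N; F_m = (F_max+F_min)/2 = 89.25 N
τ_a = K_W·8F_aD/(πd³) = 1.1748 × 14.327 = 16.83 MPa
τ_m = K_s·8F_mD/(πd³) = 1.0596 × 25.195 = 26.696 MPa
Soderberg: 1/n_f = τ_a/S_se + τ_m/S_sy = 16.83/424 + 26.696/661 = 0.03969 + 0.04039 = 0.080082
n_f = 1/0.080082 = 12.49

12.5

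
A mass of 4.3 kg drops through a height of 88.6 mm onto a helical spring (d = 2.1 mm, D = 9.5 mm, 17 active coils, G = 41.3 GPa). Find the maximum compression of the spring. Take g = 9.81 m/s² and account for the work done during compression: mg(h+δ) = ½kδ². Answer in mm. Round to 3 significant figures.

k = Gd⁴/(8D³N_a) = (41.3×10³)(2.1⁴)/(8·9.5³·17) = 6.8884 N/mm
W = mg = 4.3 × 9.81 = 42.183 N
½kδ² − Wδ − Wh = 0 → δ = (W + √(W² + 2kWh))/k
δ = (42.183 + √(1779.4 + 51489.5))/6.8884 = (42.183 + 230.8)/6.8884 = 39.63 mm

39.6 mm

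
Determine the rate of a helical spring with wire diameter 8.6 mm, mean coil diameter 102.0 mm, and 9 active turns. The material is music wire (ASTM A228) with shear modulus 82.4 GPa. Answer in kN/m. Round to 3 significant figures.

k = Gd⁴/(8D³N_a) = (82.4×10³ × 8.6⁴) / (8 × 102.0³ × 9)
  = 4.50735e+08 / 7.6407e+07 = 5.8991 N/mm

5.90 kN/m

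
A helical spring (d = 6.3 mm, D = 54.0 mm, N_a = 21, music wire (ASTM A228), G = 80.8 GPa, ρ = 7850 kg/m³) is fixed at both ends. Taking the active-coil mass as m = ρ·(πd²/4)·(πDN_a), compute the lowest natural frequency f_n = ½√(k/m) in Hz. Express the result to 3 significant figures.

k = Gd⁴/(8D³N_a) = (80.8×10³)(6.3⁴)/(8·54.0³·21) = 4.8115 N/mm = 4811.5 N/m
Wire length L = πDN_a = π·54.0·21 = 3562.6 mm
m = ρ·(πd²/4)·L = 7850 × 31.172×10⁻⁶ m² × 3.5626 m = 0.87177 kg
f_n = ½√(k/m) = 0.5·√(4811.5/0.87177) = 0.5·√(5519.2) = 37.146 Hz

37.1 Hz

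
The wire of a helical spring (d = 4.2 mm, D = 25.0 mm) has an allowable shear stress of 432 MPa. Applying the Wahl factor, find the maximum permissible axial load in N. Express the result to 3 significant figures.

C = D/d = 25.0/4.2 = 5.9524
K_W = (4C−1)/(4C−4) + 0.615/C = 22.810/19.810 + 0.1033 = 1.2548
τ_max = K·8FD/(πd³) → F_max = τ_allow·πd³/(8DK)
F_max = 432·π·4.2³/(8·25.0·1.2548) = 1.0055e+05/250.95 = 400.67 N

401 N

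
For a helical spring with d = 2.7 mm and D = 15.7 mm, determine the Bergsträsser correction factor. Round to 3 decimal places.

1.247

C = D/d = 15.7/2.7 = 5.8148
K_B = (4C+2)/(4C−3) = 25.259/20.259 = 1.2468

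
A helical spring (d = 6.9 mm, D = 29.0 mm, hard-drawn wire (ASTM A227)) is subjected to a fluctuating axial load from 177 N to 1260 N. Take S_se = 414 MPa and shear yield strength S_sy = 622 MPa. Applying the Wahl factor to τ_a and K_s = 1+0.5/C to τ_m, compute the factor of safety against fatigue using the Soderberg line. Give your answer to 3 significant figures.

1.44

C = D/d = 29.0/6.9 = 4.2029; K_W = (4C−1)/(4C−4)+0.615/C = 1.3805; K_s = 1+0.5/C = 1.1190
F_a = (F_max−F_min)/2 = 541.5 N; F_m = (F_max+F_min)/2 = 718.5 N
τ_a = K_W·8F_aD/(πd³) = 1.3805 × 121.73 = 168.04 MPa
τ_m = K_s·8F_mD/(πd³) = 1.1190 × 161.52 = 180.73 MPa
Soderberg: 1/n_f = τ_a/S_se + τ_m/S_sy = 168.04/414 + 180.73/622 = 0.40590 + 0.29057 = 0.69647
n_f = 1/0.69647 = 1.436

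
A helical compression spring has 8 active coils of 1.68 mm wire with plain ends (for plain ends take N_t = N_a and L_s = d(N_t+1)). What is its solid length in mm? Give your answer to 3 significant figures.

plain ends: N_t = N_a = 8
L_s = d·(N_t+1) = 1.68 × 9 = 15.12 mm

15.1 mm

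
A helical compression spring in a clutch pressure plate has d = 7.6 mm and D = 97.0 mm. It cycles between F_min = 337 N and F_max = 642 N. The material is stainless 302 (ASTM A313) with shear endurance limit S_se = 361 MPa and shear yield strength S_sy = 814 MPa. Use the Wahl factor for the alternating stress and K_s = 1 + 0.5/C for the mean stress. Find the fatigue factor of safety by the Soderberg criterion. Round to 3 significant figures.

1.62

C = D/d = 97.0/7.6 = 12.7632; K_W = (4C−1)/(4C−4)+0.615/C = 1.1119; K_s = 1+0.5/C = 1.0392
F_a = (F_max−F_min)/2 = 152.5 N; F_m = (F_max+F_min)/2 = 489.5 N
τ_a = K_W·8F_aD/(πd³) = 1.1119 × 85.811 = 95.417 MPa
τ_m = K_s·8F_mD/(πd³) = 1.0392 × 275.44 = 286.23 MPa
Soderberg: 1/n_f = τ_a/S_se + τ_m/S_sy = 95.417/361 + 286.23/814 = 0.26431 + 0.35163 = 0.61594
n_f = 1/0.61594 = 1.624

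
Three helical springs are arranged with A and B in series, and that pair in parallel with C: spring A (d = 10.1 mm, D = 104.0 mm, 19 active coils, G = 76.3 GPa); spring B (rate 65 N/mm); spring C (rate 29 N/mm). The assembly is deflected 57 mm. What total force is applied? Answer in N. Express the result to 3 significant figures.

1900 N

k_A = Gd⁴/(8D³N_a) = (76.3×10³)(10.1⁴)/(8·104.0³·19) = 4.6437 N/mm
Springs A,B series: k_AB = 1/(1/4.6437+1/65) = 4.3341 N/mm; parallel with C: k_eq = 4.3341+29 = 33.334 N/mm
F = k_eq·δ = 33.334·57 = 1900 N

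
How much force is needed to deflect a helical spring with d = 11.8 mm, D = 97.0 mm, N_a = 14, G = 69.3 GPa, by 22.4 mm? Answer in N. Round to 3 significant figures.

294 N

k = Gd⁴/(8D³N_a) = (69.3×10³)(11.8⁴)/(8·97.0³·14) = 13.144 N/mm
F = k·δ = 13.144 × 22.4 = 294.43 N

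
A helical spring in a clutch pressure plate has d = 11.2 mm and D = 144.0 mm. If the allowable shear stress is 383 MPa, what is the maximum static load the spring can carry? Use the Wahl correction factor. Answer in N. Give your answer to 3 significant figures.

C = D/d = 144.0/11.2 = 12.8571
K_W = (4C−1)/(4C−4) + 0.615/C = 50.429/47.429 + 0.0478 = 1.1111
τ_max = K·8FD/(πd³) → F_max = τ_allow·πd³/(8DK)
F_max = 383·π·11.2³/(8·144.0·1.1111) = 1.6905e+06/1280 = 1320.7 N

1320 N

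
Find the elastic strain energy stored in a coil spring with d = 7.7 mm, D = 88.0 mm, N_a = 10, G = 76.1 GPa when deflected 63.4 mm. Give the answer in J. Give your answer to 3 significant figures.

9.86 J

k = Gd⁴/(8D³N_a) = (76.1×10³)(7.7⁴)/(8·88.0³·10) = 4.9069 N/mm
U = ½kδ² = 0.5 × 4.9069 × 63.4² = 9861.8 N·mm = 9.8618 J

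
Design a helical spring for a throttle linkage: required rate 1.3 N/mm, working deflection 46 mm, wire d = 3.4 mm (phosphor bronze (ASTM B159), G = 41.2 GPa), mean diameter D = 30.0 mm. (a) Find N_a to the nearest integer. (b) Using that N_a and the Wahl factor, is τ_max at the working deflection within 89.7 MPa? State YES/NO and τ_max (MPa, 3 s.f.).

(a) 20 coils; (b) NO, τ_max = 133 MPa

N_a = Gd⁴/(8D³k) = (41.2×10³)(3.4⁴)/(8·30.0³·1.3) = 19.61 → N_a = 20
Actual rate k = Gd⁴/(8D³·20) = 1.2745 N/mm
Working load F = kδ = 1.2745·46 = 58.626 N
C = 30.0/3.4 = 8.8235; K_W = (4C−1)/(4C−4)+0.615/C = 1.1656
τ_max = K_W·8FD/(πd³) = 1.1656·113.95 = 132.82 MPa
τ_max > 89.7 MPa → exceeds allowable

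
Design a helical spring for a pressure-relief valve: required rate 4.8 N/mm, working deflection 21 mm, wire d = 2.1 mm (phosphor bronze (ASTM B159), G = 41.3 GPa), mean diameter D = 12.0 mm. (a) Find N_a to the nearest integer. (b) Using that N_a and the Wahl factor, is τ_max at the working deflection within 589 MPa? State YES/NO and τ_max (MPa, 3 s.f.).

(a) 12 coils; (b) YES, τ_max = 425 MPa

N_a = Gd⁴/(8D³k) = (41.3×10³)(2.1⁴)/(8·12.0³·4.8) = 12.1 → N_a = 12
Actual rate k = Gd⁴/(8D³·12) = 4.8419 N/mm
Working load F = kδ = 4.8419·21 = 101.68 N
C = 12.0/2.1 = 5.7143; K_W = (4C−1)/(4C−4)+0.615/C = 1.2667
τ_max = K_W·8FD/(πd³) = 1.2667·335.5 = 424.99 MPa
τ_max ≤ 589 MPa → acceptable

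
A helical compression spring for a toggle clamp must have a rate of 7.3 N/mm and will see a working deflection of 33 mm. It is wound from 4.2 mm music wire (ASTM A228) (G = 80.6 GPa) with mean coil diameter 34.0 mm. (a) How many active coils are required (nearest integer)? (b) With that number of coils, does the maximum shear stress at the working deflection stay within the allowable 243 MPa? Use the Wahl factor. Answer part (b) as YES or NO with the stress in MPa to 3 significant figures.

(a) 11 coils; (b) NO, τ_max = 330 MPa

N_a = Gd⁴/(8D³k) = (80.6×10³)(4.2⁴)/(8·34.0³·7.3) = 10.93 → N_a = 11
Actual rate k = Gd⁴/(8D³·11) = 7.2512 N/mm
Working load F = kδ = 7.2512·33 = 239.29 N
C = 34.0/4.2 = 8.0952; K_W = (4C−1)/(4C−4)+0.615/C = 1.1817
τ_max = K_W·8FD/(πd³) = 1.1817·279.64 = 330.44 MPa
τ_max > 243 MPa → exceeds allowable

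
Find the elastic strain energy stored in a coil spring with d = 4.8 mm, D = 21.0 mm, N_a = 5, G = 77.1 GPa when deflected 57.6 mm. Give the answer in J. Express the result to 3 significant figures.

k = Gd⁴/(8D³N_a) = (77.1×10³)(4.8⁴)/(8·21.0³·5) = 110.48 N/mm
U = ½kδ² = 0.5 × 110.48 × 57.6² = 1.8328e+05 N·mm = 183.28 J

183 J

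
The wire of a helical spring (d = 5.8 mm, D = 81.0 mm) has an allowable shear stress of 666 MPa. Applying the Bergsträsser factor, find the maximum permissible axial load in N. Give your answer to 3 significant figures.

C = D/d = 81.0/5.8 = 13.9655
K_B = (4C+2)/(4C−3) = 57.862/52.862 = 1.0946
τ_max = K·8FD/(πd³) → F_max = τ_allow·πd³/(8DK)
F_max = 666·π·5.8³/(8·81.0·1.0946) = 4.0823e+05/709.29 = 575.55 N

576 N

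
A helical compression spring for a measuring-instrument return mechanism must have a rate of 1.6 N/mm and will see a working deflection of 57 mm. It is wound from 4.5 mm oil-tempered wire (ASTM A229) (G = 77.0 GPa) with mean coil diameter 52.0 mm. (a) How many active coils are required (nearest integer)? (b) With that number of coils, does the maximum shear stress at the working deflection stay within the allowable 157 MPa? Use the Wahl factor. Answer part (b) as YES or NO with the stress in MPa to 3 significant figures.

N_a = Gd⁴/(8D³k) = (77.0×10³)(4.5⁴)/(8·52.0³·1.6) = 17.54 → N_a = 18
Actual rate k = Gd⁴/(8D³·18) = 1.5594 N/mm
Working load F = kδ = 1.5594·57 = 88.888 N
C = 52.0/4.5 = 11.5556; K_W = (4C−1)/(4C−4)+0.615/C = 1.1243
τ_max = K_W·8FD/(πd³) = 1.1243·129.17 = 145.22 MPa
τ_max ≤ 157 MPa → acceptable

(a) 18 coils; (b) YES, τ_max = 145 MPa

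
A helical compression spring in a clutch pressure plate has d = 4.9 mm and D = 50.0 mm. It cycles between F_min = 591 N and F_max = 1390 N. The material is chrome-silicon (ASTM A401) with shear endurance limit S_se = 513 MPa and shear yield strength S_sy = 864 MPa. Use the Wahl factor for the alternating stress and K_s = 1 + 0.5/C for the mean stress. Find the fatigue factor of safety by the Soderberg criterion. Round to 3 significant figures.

C = D/d = 50.0/4.9 = 10.2041; K_W = (4C−1)/(4C−4)+0.615/C = 1.1418; K_s = 1+0.5/C = 1.0490
F_a = (F_max−F_min)/2 = 399.5 N; F_m = (F_max+F_min)/2 = 990.5 N
τ_a = K_W·8F_aD/(πd³) = 1.1418 × 432.35 = 493.64 MPa
τ_m = K_s·8F_mD/(πd³) = 1.0490 × 1072 = 1124.5 MPa
Soderberg: 1/n_f = τ_a/S_se + τ_m/S_sy = 493.64/513 + 1124.5/864 = 0.96226 + 1.30148 = 2.2637
n_f = 1/2.2637 = 0.4417

0.442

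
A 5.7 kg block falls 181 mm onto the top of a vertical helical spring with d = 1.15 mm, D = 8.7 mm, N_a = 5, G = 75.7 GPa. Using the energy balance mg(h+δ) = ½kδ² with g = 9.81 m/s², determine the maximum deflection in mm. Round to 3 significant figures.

75.6 mm

k = Gd⁴/(8D³N_a) = (75.7×10³)(1.15⁴)/(8·8.7³·5) = 5.0265 N/mm
W = mg = 5.7 × 9.81 = 55.917 N
½kδ² − Wδ − Wh = 0 → δ = (W + √(W² + 2kWh))/k
δ = (55.917 + √(3126.7 + 101747))/5.0265 = (55.917 + 323.84)/5.0265 = 75.551 mm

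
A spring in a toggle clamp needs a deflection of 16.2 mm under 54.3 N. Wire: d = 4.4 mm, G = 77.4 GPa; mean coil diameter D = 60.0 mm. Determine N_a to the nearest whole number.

Required rate k = F/δ = 54.3/16.2 = 3.3519 N/mm
N_a = Gd⁴/(8D³k) = (77.4×10³ × 4.4⁴)/(8 × 60.0³ × 3.3519)
    = 2.90103e+07 / 5.792e+06 = 5.009 → 5 coils

5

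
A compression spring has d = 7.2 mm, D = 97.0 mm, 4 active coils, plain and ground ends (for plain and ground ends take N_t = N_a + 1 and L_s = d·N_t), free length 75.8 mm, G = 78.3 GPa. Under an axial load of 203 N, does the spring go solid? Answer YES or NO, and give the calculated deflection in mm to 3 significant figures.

NO, δ = 28.2 mm

k = Gd⁴/(8D³N_a) = (78.3×10³)(7.2⁴)/(8·97.0³·4) = 7.2049 N/mm
N_t = 5; L_s = 7.2·5 = 36 mm; δ_solid = L₀ − L_s = 75.8 − 36 = 39.8 mm
δ = F/k = 203/7.2049 = 28.175 mm
δ < δ_solid → spring does not go solid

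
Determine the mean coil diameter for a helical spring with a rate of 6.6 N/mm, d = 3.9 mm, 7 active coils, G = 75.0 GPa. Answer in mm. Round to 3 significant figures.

36.1 mm

D = (Gd⁴/(8N_a·k))^(1/3) = (75.0×10³·3.9⁴/(8·7·6.6))^(1/3)
  = (46944.8)^(1/3) = 36.0741 mm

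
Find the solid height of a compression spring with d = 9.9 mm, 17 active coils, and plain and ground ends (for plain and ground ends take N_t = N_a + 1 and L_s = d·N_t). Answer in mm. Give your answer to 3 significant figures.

plain and ground ends: N_t = N_a + 1 = 17 + 1 = 18
L_s = d·N_t = 9.9 × 18 = 178.2 mm

178 mm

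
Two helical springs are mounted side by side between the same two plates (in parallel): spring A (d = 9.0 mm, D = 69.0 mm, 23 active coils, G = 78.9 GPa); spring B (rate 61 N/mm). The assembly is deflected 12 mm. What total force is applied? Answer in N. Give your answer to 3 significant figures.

835 N

k_A = Gd⁴/(8D³N_a) = (78.9×10³)(9.0⁴)/(8·69.0³·23) = 8.5641 N/mm
Parallel: k_eq = 8.5641 + 61 = 69.564 N/mm
F = k_eq·δ = 69.564·12 = 834.77 N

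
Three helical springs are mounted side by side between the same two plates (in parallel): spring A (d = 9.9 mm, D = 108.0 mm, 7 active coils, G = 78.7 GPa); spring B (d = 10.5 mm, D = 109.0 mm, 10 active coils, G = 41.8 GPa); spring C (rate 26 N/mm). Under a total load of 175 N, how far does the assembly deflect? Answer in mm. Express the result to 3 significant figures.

4.20 mm

k_A = Gd⁴/(8D³N_a) = (78.7×10³)(9.9⁴)/(8·108.0³·7) = 10.717 N/mm
k_B = Gd⁴/(8D³N_a) = (41.8×10³)(10.5⁴)/(8·109.0³·10) = 4.9042 N/mm
Parallel: k_eq = 10.717 + 4.9042 + 26 = 41.621 N/mm
δ = F/k_eq = 175/41.621 = 4.2046 mm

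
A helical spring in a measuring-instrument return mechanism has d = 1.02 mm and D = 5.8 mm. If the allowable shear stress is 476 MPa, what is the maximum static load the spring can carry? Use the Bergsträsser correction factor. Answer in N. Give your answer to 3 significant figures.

27.3 N

C = D/d = 5.8/1.02 = 5.6863
K_B = (4C+2)/(4C−3) = 24.745/19.745 = 1.2532
τ_max = K·8FD/(πd³) → F_max = τ_allow·πd³/(8DK)
F_max = 476·π·1.02³/(8·5.8·1.2532) = 1586.9/58.15 = 27.29 N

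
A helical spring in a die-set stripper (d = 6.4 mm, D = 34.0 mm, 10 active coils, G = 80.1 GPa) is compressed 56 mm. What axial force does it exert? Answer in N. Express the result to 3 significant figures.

2390 N

k = Gd⁴/(8D³N_a) = (80.1×10³)(6.4⁴)/(8·34.0³·10) = 42.739 N/mm
F = k·δ = 42.739 × 56 = 2393.4 N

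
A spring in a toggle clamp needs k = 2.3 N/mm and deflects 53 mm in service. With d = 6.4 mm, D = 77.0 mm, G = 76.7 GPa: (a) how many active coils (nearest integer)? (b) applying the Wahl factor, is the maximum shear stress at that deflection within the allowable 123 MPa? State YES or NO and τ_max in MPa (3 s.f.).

(a) 15 coils; (b) YES, τ_max = 104 MPa

N_a = Gd⁴/(8D³k) = (76.7×10³)(6.4⁴)/(8·77.0³·2.3) = 15.32 → N_a = 15
Actual rate k = Gd⁴/(8D³·15) = 2.3489 N/mm
Working load F = kδ = 2.3489·53 = 124.49 N
C = 77.0/6.4 = 12.0312; K_W = (4C−1)/(4C−4)+0.615/C = 1.1191
τ_max = K_W·8FD/(πd³) = 1.1191·93.117 = 104.21 MPa
τ_max ≤ 123 MPa → acceptable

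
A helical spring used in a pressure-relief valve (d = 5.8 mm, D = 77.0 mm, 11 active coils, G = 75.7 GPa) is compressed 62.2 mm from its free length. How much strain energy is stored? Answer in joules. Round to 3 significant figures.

k = Gd⁴/(8D³N_a) = (75.7×10³)(5.8⁴)/(8·77.0³·11) = 2.1323 N/mm
U = ½kδ² = 0.5 × 2.1323 × 62.2² = 4124.8 N·mm = 4.1248 J

4.12 J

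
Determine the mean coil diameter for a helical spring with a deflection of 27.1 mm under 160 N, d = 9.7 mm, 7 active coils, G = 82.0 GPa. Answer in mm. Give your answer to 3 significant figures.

Required rate k = F/δ = 160/27.1 = 5.9041 N/mm
D = (Gd⁴/(8N_a·k))^(1/3) = (82.0×10³·9.7⁴/(8·7·5.9041))^(1/3)
  = (2.19564e+06)^(1/3) = 129.9733 mm

130 mm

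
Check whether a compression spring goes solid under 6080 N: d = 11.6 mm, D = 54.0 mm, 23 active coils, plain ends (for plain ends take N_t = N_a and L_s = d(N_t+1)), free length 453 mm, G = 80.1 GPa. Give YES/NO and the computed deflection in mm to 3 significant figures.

k = Gd⁴/(8D³N_a) = (80.1×10³)(11.6⁴)/(8·54.0³·23) = 50.057 N/mm
N_t = 23; L_s = 11.6·24 = 278.4 mm; δ_solid = L₀ − L_s = 453 − 278.4 = 174.6 mm
δ = F/k = 6080/50.057 = 121.46 mm
δ < δ_solid → spring does not go solid

NO, δ = 121 mm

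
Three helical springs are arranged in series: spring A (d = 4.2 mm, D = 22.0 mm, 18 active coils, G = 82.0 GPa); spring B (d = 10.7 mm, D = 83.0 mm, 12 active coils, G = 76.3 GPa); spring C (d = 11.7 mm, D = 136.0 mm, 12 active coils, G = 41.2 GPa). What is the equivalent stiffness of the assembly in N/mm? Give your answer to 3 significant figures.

k_A = Gd⁴/(8D³N_a) = (82.0×10³)(4.2⁴)/(8·22.0³·18) = 16.641 N/mm
k_B = Gd⁴/(8D³N_a) = (76.3×10³)(10.7⁴)/(8·83.0³·12) = 18.22 N/mm
k_C = Gd⁴/(8D³N_a) = (41.2×10³)(11.7⁴)/(8·136.0³·12) = 3.1971 N/mm
Series: 1/k_eq = 1/16.641 + 1/18.22 + 1/3.1971 = 0.42776; k_eq = 2.3377 N/mm

2.34 N/mm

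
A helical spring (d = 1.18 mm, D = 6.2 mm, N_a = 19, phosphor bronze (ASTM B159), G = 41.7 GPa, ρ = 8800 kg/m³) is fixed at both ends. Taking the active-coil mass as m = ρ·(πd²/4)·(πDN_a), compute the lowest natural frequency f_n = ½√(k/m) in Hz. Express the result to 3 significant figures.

k = Gd⁴/(8D³N_a) = (41.7×10³)(1.18⁴)/(8·6.2³·19) = 2.2317 N/mm = 2231.7 N/m
Wire length L = πDN_a = π·6.2·19 = 370.08 mm
m = ρ·(πd²/4)·L = 8800 × 1.0936×10⁻⁶ m² × 0.37008 m = 0.0035615 kg
f_n = ½√(k/m) = 0.5·√(2231.7/0.0035615) = 0.5·√(6.2663e+05) = 395.8 Hz

396 Hz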